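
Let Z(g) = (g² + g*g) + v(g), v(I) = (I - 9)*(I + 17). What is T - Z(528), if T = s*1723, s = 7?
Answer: -828362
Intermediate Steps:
v(I) = (-9 + I)*(17 + I)
T = 12061 (T = 7*1723 = 12061)
Z(g) = -153 + 3*g² + 8*g (Z(g) = (g² + g*g) + (-153 + g² + 8*g) = (g² + g²) + (-153 + g² + 8*g) = 2*g² + (-153 + g² + 8*g) = -153 + 3*g² + 8*g)
T - Z(528) = 12061 - (-153 + 3*528² + 8*528) = 12061 - (-153 + 3*278784 + 4224) = 12061 - (-153 + 836352 + 4224) = 12061 - 1*840423 = 12061 - 840423 = -828362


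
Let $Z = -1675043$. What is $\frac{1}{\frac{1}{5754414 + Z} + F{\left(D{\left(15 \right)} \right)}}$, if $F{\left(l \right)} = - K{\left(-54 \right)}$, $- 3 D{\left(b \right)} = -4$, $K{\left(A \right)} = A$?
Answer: $\frac{4079371}{220286035} \approx 0.018519$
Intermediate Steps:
$D{\left(b \right)} = \frac{4}{3}$ ($D{\left(b \right)} = \left(- \frac{1}{3}\right) \left(-4\right) = \frac{4}{3}$)
$F{\left(l \right)} = 54$ ($F{\left(l \right)} = \left(-1\right) \left(-54\right) = 54$)
$\frac{1}{\frac{1}{5754414 + Z} + F{\left(D{\left(15 \right)} \right)}} = \frac{1}{\frac{1}{5754414 - 1675043} + 54} = \frac{1}{\frac{1}{4079371} + 54} = \frac{1}{\frac{220286035}{4079371}} = \frac{4079371}{220286035}$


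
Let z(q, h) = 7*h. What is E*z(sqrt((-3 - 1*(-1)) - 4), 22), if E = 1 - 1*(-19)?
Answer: 3080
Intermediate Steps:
E = 20 (E = 1 + 19 = 20)
E*z(sqrt((-3 - 1*(-1)) - 4), 22) = 20*(7*22) = 20*154 = 3080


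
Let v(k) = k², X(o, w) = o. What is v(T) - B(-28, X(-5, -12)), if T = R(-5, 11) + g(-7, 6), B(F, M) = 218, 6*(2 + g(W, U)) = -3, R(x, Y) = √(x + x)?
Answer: -887/4 - 5*I*√10 ≈ -221.75 - 15.811*I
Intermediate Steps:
R(x, Y) = √2*√x (R(x, Y) = √(2*x) = √2*√x)
g(W, U) = -5/2 (g(W, U) = -2 + (⅙)*(-3) = -2 - ½ = -5/2)
T = -5/2 + I*√10 (T = √2*√(-5) - 5/2 = √2*(I*√5) - 5/2 = I*√10 - 5/2 = -5/2 + I*√10 ≈ -2.5 + 3.1623*I)
v(T) - B(-28, X(-5, -12)) = (-5/2 + I*√10)² - 1*218 = (-5/2 + I*√10)² - 218 = -218 + (-5/2 + I*√10)²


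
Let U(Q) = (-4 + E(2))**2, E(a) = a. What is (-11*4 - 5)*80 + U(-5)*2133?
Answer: 4612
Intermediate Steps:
U(Q) = 4 (U(Q) = (-4 + 2)**2 = (-2)**2 = 4)
(-11*4 - 5)*80 + U(-5)*2133 = (-11*4 - 5)*80 + 4*2133 = (-44 - 5)*80 + 8532 = -49*80 + 8532 = -3920 + 8532 = 4612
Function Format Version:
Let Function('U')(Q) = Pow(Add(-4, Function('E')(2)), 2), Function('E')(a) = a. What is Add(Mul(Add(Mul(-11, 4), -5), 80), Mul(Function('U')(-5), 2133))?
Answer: 4612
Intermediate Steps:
Function('U')(Q) = 4 (Function('U')(Q) = Pow(Add(-4, 2), 2) = Pow(-2, 2) = 4)
Add(Mul(Add(Mul(-11, 4), -5), 80), Mul(Function('U')(-5), 2133)) = Add(Mul(Add(Mul(-11, 4), -5), 80), Mul(4, 2133)) = Add(Mul(Add(-44, -5), 80), 8532) = Add(Mul(-49, 80), 8532) = Add(-3920, 8532) = 4612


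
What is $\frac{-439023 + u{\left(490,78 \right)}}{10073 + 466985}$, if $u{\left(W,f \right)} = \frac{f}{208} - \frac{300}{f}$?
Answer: $- \frac{45658753}{49614032} \approx -0.92028$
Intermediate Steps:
$u{\left(W,f \right)} = - \frac{300}{f} + \frac{f}{208}$ ($u{\left(W,f \right)} = f \frac{1}{208} - \frac{300}{f} = \frac{f}{208} - \frac{300}{f} = - \frac{300}{f} + \frac{f}{208}$)
$\frac{-439023 + u{\left(490,78 \right)}}{10073 + 466985} = \frac{-439023 + \left(- \frac{300}{78} + \frac{1}{208} \cdot 78\right)}{10073 + 466985} = \frac{-439023 + \left(\left(-300\right) \frac{1}{78} + \frac{3}{8}\right)}{477058} = \left(-439023 + \left(- \frac{50}{13} + \frac{3}{8}\right)\right) \frac{1}{477058} = \left(-439023 - \frac{361}{104}\right) \frac{1}{477058} = \left(- \frac{45658753}{104}\right) \frac{1}{477058} = - \frac{45658753}{49614032}$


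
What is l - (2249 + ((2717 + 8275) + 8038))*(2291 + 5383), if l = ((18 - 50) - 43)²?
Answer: -163289421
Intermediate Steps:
l = 5625 (l = (-32 - 43)² = (-75)² = 5625)
l - (2249 + ((2717 + 8275) + 8038))*(2291 + 5383) = 5625 - (2249 + ((2717 + 8275) + 8038))*(2291 + 5383) = 5625 - (2249 + (10992 + 8038))*7674 = 5625 - (2249 + 19030)*7674 = 5625 - 21279*7674 = 5625 - 1*163295046 = 5625 - 163295046 = -163289421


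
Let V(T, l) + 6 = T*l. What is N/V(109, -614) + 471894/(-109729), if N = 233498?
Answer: -28603155625/3672190714 ≈ -7.7891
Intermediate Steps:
V(T, l) = -6 + T*l
N/V(109, -614) + 471894/(-109729) = 233498/(-6 + 109*(-614)) + 471894/(-109729) = 233498/(-6 - 66926) + 471894*(-1/109729) = 233498/(-66932) - 471894/109729 = 233498*(-1/66932) - 471894/109729 = -116749/33466 - 471894/109729 = -28603155625/3672190714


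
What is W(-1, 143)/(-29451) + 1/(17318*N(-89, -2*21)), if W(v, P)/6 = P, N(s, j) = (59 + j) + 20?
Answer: -183249259/6290399822 ≈ -0.029132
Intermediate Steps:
N(s, j) = 79 + j
W(v, P) = 6*P
W(-1, 143)/(-29451) + 1/(17318*N(-89, -2*21)) = (6*143)/(-29451) + 1/(17318*(79 - 2*21)) = 858*(-1/29451) + 1/(17318*(79 - 42)) = -286/9817 + (1/17318)/37 = -286/9817 + (1/17318)*(1/37) = -286/9817 + 1/640766 = -183249259/6290399822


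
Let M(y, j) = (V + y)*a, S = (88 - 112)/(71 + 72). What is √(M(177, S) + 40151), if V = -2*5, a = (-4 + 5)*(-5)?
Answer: 2*√9829 ≈ 198.28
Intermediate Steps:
S = -24/143 ≈ -0.16783
a = -5 (a = 1*(-5) = -5)
V = -10
M(y, j) = 50 - 5*y (M(y, j) = (-10 + y)*(-5) = 50 - 5*y)
√(M(177, S) + 40151) = √((50 - 5*177) + 40151) = √((50 - 885) + 40151) = √(-835 + 40151) = √39316 = 2*√9829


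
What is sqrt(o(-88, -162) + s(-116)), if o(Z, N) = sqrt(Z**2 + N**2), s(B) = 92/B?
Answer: sqrt(-667 + 1682*sqrt(8497))/29 ≈ 13.549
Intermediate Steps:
o(Z, N) = sqrt(N**2 + Z**2)
sqrt(o(-88, -162) + s(-116)) = sqrt(sqrt((-162)**2 + (-88)**2) + 92/(-116)) = sqrt(sqrt(26244 + 7744) + 92*(-1/116)) = sqrt(sqrt(33988) - 23/29) = sqrt(2*sqrt(8497) - 23/29) = sqrt(-23/29 + 2*sqrt(8497))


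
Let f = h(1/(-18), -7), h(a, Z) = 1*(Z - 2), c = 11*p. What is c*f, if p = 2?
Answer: -198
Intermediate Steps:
c = 22 (c = 11*2 = 22)
h(a, Z) = -2 + Z (h(a, Z) = 1*(-2 + Z) = -2 + Z)
f = -9 (f = -2 - 7 = -9)
c*f = 22*(-9) = -198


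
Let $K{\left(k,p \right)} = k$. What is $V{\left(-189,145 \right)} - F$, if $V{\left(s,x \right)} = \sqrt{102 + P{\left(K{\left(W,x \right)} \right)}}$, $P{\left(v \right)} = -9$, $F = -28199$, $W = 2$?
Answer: $28199 + \sqrt{93} \approx 28209.0$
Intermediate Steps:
$V{\left(s,x \right)} = \sqrt{93}$ ($V{\left(s,x \right)} = \sqrt{102 - 9} = \sqrt{93}$)
$V{\left(-189,145 \right)} - F = \sqrt{93} - -28199 = \sqrt{93} + 28199 = 28199 + \sqrt{93}$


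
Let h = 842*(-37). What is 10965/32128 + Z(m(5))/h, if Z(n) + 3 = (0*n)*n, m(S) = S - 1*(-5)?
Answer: 170849997/500457856 ≈ 0.34139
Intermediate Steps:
m(S) = 5 + S (m(S) = S + 5 = 5 + S)
Z(n) = -3 (Z(n) = -3 + (0*n)*n = -3 + 0*n = -3 + 0 = -3)
h = -31154
10965/32128 + Z(m(5))/h = 10965/32128 - 3/(-31154) = 10965*(1/32128) - 3*(-1/31154) = 10965/32128 + 3/31154 = 170849997/500457856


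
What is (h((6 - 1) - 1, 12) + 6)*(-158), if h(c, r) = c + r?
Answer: -3476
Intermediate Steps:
(h((6 - 1) - 1, 12) + 6)*(-158) = ((((6 - 1) - 1) + 12) + 6)*(-158) = (((5 - 1) + 12) + 6)*(-158) = ((4 + 12) + 6)*(-158) = (16 + 6)*(-158) = 22*(-158) = -3476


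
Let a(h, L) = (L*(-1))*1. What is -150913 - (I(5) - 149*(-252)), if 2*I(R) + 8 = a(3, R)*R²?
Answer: -376789/2 ≈ -1.8839e+5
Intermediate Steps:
a(h, L) = -L (a(h, L) = -L*1 = -L)
I(R) = -4 - R³/2 (I(R) = -4 + ((-R)*R²)/2 = -4 + (-R³)/2 = -4 - R³/2)
-150913 - (I(5) - 149*(-252)) = -150913 - ((-4 - ½*5³) - 149*(-252)) = -150913 - ((-4 - ½*125) + 37548) = -150913 - ((-4 - 125/2) + 37548) = -150913 - (-133/2 + 37548) = -150913 - 1*74963/2 = -150913 - 74963/2 = -376789/2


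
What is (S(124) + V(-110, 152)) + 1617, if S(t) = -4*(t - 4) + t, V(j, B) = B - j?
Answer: 1523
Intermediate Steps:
S(t) = 16 - 3*t (S(t) = -4*(-4 + t) + t = (16 - 4*t) + t = 16 - 3*t)
(S(124) + V(-110, 152)) + 1617 = ((16 - 3*124) + (152 - 1*(-110))) + 1617 = ((16 - 372) + (152 + 110)) + 1617 = (-356 + 262) + 1617 = -94 + 1617 = 1523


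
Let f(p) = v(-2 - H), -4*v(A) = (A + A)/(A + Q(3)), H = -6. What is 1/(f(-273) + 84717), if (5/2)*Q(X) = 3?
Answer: 13/1101316 ≈ 1.1804e-5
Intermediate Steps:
Q(X) = 6/5 (Q(X) = (⅖)*3 = 6/5)
v(A) = -A/(2*(6/5 + A)) (v(A) = -(A + A)/(4*(A + 6/5)) = -2*A/(4*(6/5 + A)) = -A/(2*(6/5 + A)))
f(p) = -5/13 (f(p) = -5*(-2 - 1*(-6))/(12 + 10*(-2 - 1*(-6))) = -5*(-2 + 6)/(12 + 10*(-2 + 6)) = -5*4/(12 + 10*4) = -5*4/(12 + 40) = -5*4/52 = -5*4*1/52 = -5/13)
1/(f(-273) + 84717) = 1/(-5/13 + 84717) = 1/(1101316/13) = 13/1101316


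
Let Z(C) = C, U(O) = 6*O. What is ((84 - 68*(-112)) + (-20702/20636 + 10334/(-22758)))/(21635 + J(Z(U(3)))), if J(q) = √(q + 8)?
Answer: 1777756844473025/4995980225672898 - 82170411115*√26/4995980225672898 ≈ 0.35575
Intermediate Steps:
J(q) = √(8 + q)
((84 - 68*(-112)) + (-20702/20636 + 10334/(-22758)))/(21635 + J(Z(U(3)))) = ((84 - 68*(-112)) + (-20702/20636 + 10334/(-22758)))/(21635 + √(8 + 6*3)) = ((84 + 7616) + (-20702*1/20636 + 10334*(-1/22758)))/(21635 + √(8 + 18)) = (7700 + (-941/938 - 5167/11379))/(21635 + √26) = (7700 - 15554285/10673502)/(21635 + √26) = 82170411115/(10673502*(21635 + √26))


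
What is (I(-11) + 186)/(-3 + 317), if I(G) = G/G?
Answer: 187/314 ≈ 0.59554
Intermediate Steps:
I(G) = 1
(I(-11) + 186)/(-3 + 317) = (1 + 186)/(-3 + 317) = 187/314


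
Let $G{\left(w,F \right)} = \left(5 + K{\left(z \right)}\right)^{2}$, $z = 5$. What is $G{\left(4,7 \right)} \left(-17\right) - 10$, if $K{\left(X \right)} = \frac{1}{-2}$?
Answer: $- \frac{1417}{4} \approx -354.25$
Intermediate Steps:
$K{\left(X \right)} = - \frac{1}{2}$
$G{\left(w,F \right)} = \frac{81}{4}$ ($G{\left(w,F \right)} = \left(5 - \frac{1}{2}\right)^{2} = \left(\frac{9}{2}\right)^{2} = \frac{81}{4}$)
$G{\left(4,7 \right)} \left(-17\right) - 10 = \frac{81}{4} \left(-17\right) - 10 = - \frac{1377}{4} - 10 = - \frac{1417}{4}$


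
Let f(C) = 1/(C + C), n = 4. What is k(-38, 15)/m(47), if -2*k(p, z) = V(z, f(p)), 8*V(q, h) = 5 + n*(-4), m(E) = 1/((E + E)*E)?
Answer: 24299/8 ≈ 3037.4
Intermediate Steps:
f(C) = 1/(2*C)
m(E) = 1/(2*E**2) (m(E) = 1/(((2*E))*E) = (1/(2*E))/E = 1/(2*E**2))
V(q, h) = -11/8 (V(q, h) = (5 + 4*(-4))/8 = (5 - 16)/8 = (1/8)*(-11) = -11/8)
k(p, z) = 11/16 (k(p, z) = -1/2*(-11/8) = 11/16)
k(-38, 15)/m(47) = 11/(16*(((1/2)/47**2))) = 11/(16*(((1/2)*(1/2209)))) = 11/(16*(1/4418)) = (11/16)*4418 = 24299/8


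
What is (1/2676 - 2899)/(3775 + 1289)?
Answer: -7757723/13551264 ≈ -0.57247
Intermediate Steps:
(1/2676 - 2899)/(3775 + 1289) = (1/2676 - 2899)/5064 = -7757723/2676*1/5064 = -7757723/13551264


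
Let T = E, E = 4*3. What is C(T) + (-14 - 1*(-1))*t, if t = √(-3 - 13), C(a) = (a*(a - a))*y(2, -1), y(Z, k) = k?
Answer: -52*I ≈ -52.0*I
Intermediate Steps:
E = 12
T = 12
C(a) = 0 (C(a) = (a*(a - a))*(-1) = (a*0)*(-1) = 0*(-1) = 0)
t = 4*I (t = √(-16) = 4*I ≈ 4.0*I)
C(T) + (-14 - 1*(-1))*t = 0 + (-14 - 1*(-1))*(4*I) = 0 + (-14 + 1)*(4*I) = 0 - 52*I = -52*I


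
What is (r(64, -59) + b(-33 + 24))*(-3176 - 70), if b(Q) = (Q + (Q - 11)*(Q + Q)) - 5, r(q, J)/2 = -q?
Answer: -707628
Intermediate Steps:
r(q, J) = -2*q (r(q, J) = 2*(-q) = -2*q)
b(Q) = -5 + Q + 2*Q*(-11 + Q) (b(Q) = (Q + (-11 + Q)*(2*Q)) - 5 = (Q + 2*Q*(-11 + Q)) - 5 = -5 + Q + 2*Q*(-11 + Q))
(r(64, -59) + b(-33 + 24))*(-3176 - 70) = (-2*64 + (-5 - 21*(-33 + 24) + 2*(-33 + 24)**2))*(-3176 - 70) = (-128 + (-5 - 21*(-9) + 2*(-9)**2))*(-3246) = (-128 + (-5 + 189 + 2*81))*(-3246) = (-128 + (-5 + 189 + 162))*(-3246) = (-128 + 346)*(-3246) = 218*(-3246) = -707628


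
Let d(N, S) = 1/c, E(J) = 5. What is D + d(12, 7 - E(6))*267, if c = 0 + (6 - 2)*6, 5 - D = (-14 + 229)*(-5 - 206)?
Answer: 363049/8 ≈ 45381.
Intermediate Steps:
D = 45370 (D = 5 - (-14 + 229)*(-5 - 206) = 5 - 215*(-211) = 5 - 1*(-45365) = 5 + 45365 = 45370)
c = 24 (c = 0 + 4*6 = 0 + 24 = 24)
d(N, S) = 1/24
D + d(12, 7 - E(6))*267 = 45370 + (1/24)*267 = 45370 + 89/8 = 363049/8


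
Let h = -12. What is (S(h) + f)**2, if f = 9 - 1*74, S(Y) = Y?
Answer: 5929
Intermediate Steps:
f = -65 (f = 9 - 74 = -65)
(S(h) + f)**2 = (-12 - 65)**2 = (-77)**2 = 5929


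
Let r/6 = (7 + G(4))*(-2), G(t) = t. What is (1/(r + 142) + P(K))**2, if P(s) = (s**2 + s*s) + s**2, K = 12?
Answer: 18671041/100 ≈ 1.8671e+5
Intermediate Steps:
r = -132 (r = 6*((7 + 4)*(-2)) = 6*(11*(-2)) = 6*(-22) = -132)
P(s) = 3*s**2 (P(s) = (s**2 + s**2) + s**2 = 2*s**2 + s**2 = 3*s**2)
(1/(r + 142) + P(K))**2 = (1/(-132 + 142) + 3*12**2)**2 = (1/10 + 3*144)**2 = (1/10 + 432)**2 = (4321/10)**2 = 18671041/100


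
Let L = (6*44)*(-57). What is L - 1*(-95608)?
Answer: 80560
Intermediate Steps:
L = -15048 (L = 264*(-57) = -15048)
L - 1*(-95608) = -15048 - 1*(-95608) = -15048 + 95608 = 80560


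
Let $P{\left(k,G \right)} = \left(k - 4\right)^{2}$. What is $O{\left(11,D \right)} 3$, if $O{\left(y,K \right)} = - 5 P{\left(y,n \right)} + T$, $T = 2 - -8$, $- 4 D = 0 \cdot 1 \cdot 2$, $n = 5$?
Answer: $-705$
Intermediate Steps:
$D = 0$ ($D = - \frac{0 \cdot 1 \cdot 2}{4} = - \frac{0 \cdot 2}{4} = \left(- \frac{1}{4}\right) 0 = 0$)
$T = 10$ ($T = 2 + 8 = 10$)
$P{\left(k,G \right)} = \left(-4 + k\right)^{2}$
$O{\left(y,K \right)} = 10 - 5 \left(-4 + y\right)^{2}$ ($O{\left(y,K \right)} = - 5 \left(-4 + y\right)^{2} + 10 = 10 - 5 \left(-4 + y\right)^{2}$)
$O{\left(11,D \right)} 3 = \left(10 - 5 \left(-4 + 11\right)^{2}\right) 3 = \left(10 - 5 \cdot 7^{2}\right) 3 = \left(10 - 245\right) 3 = \left(-235\right) 3 = -705$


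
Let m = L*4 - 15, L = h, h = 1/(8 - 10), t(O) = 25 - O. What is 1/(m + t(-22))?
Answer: 1/30 ≈ 0.033333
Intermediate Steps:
h = -½ (h = 1/(-2) = -½ ≈ -0.50000)
L = -½ ≈ -0.50000
m = -17 (m = -½*4 - 15 = -2 - 15 = -17)
1/(m + t(-22)) = 1/(-17 + (25 - 1*(-22))) = 1/(-17 + (25 + 22)) = 1/(-17 + 47) = 1/30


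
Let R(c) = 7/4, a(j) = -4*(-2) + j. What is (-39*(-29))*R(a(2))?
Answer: 7917/4 ≈ 1979.3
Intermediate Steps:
a(j) = 8 + j
R(c) = 7/4 (R(c) = 7*(¼) = 7/4)
(-39*(-29))*R(a(2)) = -39*(-29)*(7/4) = 1131*(7/4) = 7917/4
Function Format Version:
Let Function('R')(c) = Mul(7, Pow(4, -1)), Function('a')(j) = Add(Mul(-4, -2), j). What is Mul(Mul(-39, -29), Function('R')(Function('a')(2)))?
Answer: Rational(7917, 4) ≈ 1979.3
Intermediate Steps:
Function('a')(j) = Add(8, j)
Function('R')(c) = Rational(7, 4) (Function('R')(c) = Mul(7, Rational(1, 4)) = Rational(7, 4))
Mul(Mul(-39, -29), Function('R')(Function('a')(2))) = Mul(Mul(-39, -29), Rational(7, 4)) = Mul(1131, Rational(7, 4)) = Rational(7917, 4)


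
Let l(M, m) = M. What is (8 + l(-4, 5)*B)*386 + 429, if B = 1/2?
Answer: 2745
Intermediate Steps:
B = ½ ≈ 0.50000
(8 + l(-4, 5)*B)*386 + 429 = (8 - 4*½)*386 + 429 = (8 - 2)*386 + 429 = 6*386 + 429 = 2316 + 429 = 2745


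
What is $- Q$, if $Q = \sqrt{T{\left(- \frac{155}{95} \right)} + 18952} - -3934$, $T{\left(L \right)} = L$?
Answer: $-3934 - \frac{\sqrt{6841083}}{19} \approx -4071.7$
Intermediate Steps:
$Q = 3934 + \frac{\sqrt{6841083}}{19}$ ($Q = \sqrt{- \frac{155}{95} + 18952} - -3934 = \sqrt{\left(-155\right) \frac{1}{95} + 18952} + 3934 = \sqrt{- \frac{31}{19} + 18952} + 3934 = \sqrt{\frac{360057}{19}} + 3934 = \frac{\sqrt{6841083}}{19} + 3934 = 3934 + \frac{\sqrt{6841083}}{19} \approx 4071.7$)
$- Q = - (3934 + \frac{\sqrt{6841083}}{19}) = -3934 - \frac{\sqrt{6841083}}{19}$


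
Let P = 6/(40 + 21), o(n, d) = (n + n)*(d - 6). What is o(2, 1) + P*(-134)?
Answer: -2024/61 ≈ -33.180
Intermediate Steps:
o(n, d) = 2*n*(-6 + d) (o(n, d) = (2*n)*(-6 + d) = 2*n*(-6 + d))
P = 6/61 ≈ 0.098361
o(2, 1) + P*(-134) = 2*2*(-6 + 1) + (6/61)*(-134) = 2*2*(-5) - 804/61 = -20 - 804/61 = -2024/61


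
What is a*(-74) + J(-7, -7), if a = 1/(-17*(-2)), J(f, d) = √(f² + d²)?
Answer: -37/17 + 7*√2 ≈ 7.7230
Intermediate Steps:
J(f, d) = √(d² + f²)
a = 1/34 ≈ 0.029412
a*(-74) + J(-7, -7) = (1/34)*(-74) + √((-7)² + (-7)²) = -37/17 + √(49 + 49) = -37/17 + √98 = -37/17 + 7*√2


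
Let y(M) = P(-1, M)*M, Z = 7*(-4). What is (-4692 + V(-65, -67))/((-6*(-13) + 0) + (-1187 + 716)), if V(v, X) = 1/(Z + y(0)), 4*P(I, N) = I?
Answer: 131377/11004 ≈ 11.939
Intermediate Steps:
Z = -28
P(I, N) = I/4
y(M) = -M/4 (y(M) = ((1/4)*(-1))*M = -M/4)
V(v, X) = -1/28 (V(v, X) = 1/(-28 - 1/4*0) = 1/(-28 + 0) = 1/(-28) = -1/28)
(-4692 + V(-65, -67))/((-6*(-13) + 0) + (-1187 + 716)) = (-4692 - 1/28)/((-6*(-13) + 0) + (-1187 + 716)) = -131377/(28*((78 + 0) - 471)) = -131377/(28*(78 - 471)) = -131377/28/(-393) = -131377/28*(-1/393) = 131377/11004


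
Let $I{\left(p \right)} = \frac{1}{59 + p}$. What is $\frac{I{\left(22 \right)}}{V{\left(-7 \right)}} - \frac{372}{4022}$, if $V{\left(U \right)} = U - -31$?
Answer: $- \frac{359573}{3909384} \approx -0.091977$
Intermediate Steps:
$V{\left(U \right)} = 31 + U$ ($V{\left(U \right)} = U + 31 = 31 + U$)
$\frac{I{\left(22 \right)}}{V{\left(-7 \right)}} - \frac{372}{4022} = \frac{1}{\left(59 + 22\right) \left(31 - 7\right)} - \frac{372}{4022} = \frac{1}{81 \cdot 24} - \frac{186}{2011} = \frac{1}{81} \cdot \frac{1}{24} - \frac{186}{2011} = \frac{1}{1944} - \frac{186}{2011} = - \frac{359573}{3909384}$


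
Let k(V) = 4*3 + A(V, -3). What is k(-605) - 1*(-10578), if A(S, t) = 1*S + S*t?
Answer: 11800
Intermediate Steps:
A(S, t) = S + S*t
k(V) = 12 - 2*V (k(V) = 4*3 + V*(1 - 3) = 12 + V*(-2) = 12 - 2*V)
k(-605) - 1*(-10578) = (12 - 2*(-605)) - 1*(-10578) = (12 + 1210) + 10578 = 1222 + 10578 = 11800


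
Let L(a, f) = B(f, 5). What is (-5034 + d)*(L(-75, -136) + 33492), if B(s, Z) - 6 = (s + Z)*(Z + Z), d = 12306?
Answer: 234071136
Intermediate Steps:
B(s, Z) = 6 + 2*Z*(Z + s) (B(s, Z) = 6 + (s + Z)*(Z + Z) = 6 + (Z + s)*(2*Z) = 6 + 2*Z*(Z + s))
L(a, f) = 56 + 10*f (L(a, f) = 6 + 2*5² + 2*5*f = 6 + 2*25 + 10*f = 6 + 50 + 10*f = 56 + 10*f)
(-5034 + d)*(L(-75, -136) + 33492) = (-5034 + 12306)*((56 + 10*(-136)) + 33492) = 7272*((56 - 1360) + 33492) = 7272*(-1304 + 33492) = 7272*32188 = 234071136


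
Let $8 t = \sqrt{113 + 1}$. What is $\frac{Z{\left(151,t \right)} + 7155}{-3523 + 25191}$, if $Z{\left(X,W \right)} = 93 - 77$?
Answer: $\frac{7171}{21668} \approx 0.33095$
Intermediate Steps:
$t = \frac{\sqrt{114}}{8}$ ($t = \frac{\sqrt{113 + 1}}{8} = \frac{\sqrt{114}}{8} \approx 1.3346$)
$Z{\left(X,W \right)} = 16$ ($Z{\left(X,W \right)} = 93 - 77 = 16$)
$\frac{Z{\left(151,t \right)} + 7155}{-3523 + 25191} = \frac{16 + 7155}{-3523 + 25191} = \frac{7171}{21668}$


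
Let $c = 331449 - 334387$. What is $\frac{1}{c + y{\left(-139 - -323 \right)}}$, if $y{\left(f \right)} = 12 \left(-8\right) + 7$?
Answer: $- \frac{1}{3027} \approx -0.00033036$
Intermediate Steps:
$y{\left(f \right)} = -89$ ($y{\left(f \right)} = -96 + 7 = -89$)
$c = -2938$ ($c = 331449 - 334387 = -2938$)
$\frac{1}{c + y{\left(-139 - -323 \right)}} = \frac{1}{-2938 - 89} = \frac{1}{-3027} = - \frac{1}{3027}$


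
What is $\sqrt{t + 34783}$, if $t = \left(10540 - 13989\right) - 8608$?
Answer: $\sqrt{22726} \approx 150.75$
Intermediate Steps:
$t = -12057$ ($t = -3449 - 8608 = -12057$)
$\sqrt{t + 34783} = \sqrt{-12057 + 34783} = \sqrt{22726}$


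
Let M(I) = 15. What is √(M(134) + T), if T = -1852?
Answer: I*√1837 ≈ 42.86*I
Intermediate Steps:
√(M(134) + T) = √(15 - 1852) = √(-1837) = I*√1837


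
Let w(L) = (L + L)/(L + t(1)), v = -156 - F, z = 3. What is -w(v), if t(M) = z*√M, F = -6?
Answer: -100/49 ≈ -2.0408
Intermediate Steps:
v = -150 (v = -156 - 1*(-6) = -156 + 6 = -150)
t(M) = 3*√M
w(L) = 2*L/(3 + L) (w(L) = (L + L)/(L + 3*√1) = (2*L)/(L + 3*1) = (2*L)/(L + 3) = (2*L)/(3 + L) = 2*L/(3 + L))
-w(v) = -2*(-150)/(3 - 150) = -2*(-150)/(-147) = -2*(-150)*(-1)/147 = -1*100/49 = -100/49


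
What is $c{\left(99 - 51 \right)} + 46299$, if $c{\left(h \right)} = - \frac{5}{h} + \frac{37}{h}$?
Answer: $\frac{138899}{3} \approx 46300.0$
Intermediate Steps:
$c{\left(h \right)} = \frac{32}{h}$
$c{\left(99 - 51 \right)} + 46299 = \frac{32}{99 - 51} + 46299 = \frac{32}{48} + 46299 = 32 \cdot \frac{1}{48} + 46299 = \frac{2}{3} + 46299 = \frac{138899}{3}$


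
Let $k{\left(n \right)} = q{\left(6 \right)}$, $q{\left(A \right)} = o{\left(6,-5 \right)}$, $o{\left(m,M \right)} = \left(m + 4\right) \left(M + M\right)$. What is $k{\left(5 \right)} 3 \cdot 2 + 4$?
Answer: $-596$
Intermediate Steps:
$o{\left(m,M \right)} = 2 M \left(4 + m\right)$ ($o{\left(m,M \right)} = \left(4 + m\right) 2 M = 2 M \left(4 + m\right)$)
$q{\left(A \right)} = -100$ ($q{\left(A \right)} = 2 \left(-5\right) \left(4 + 6\right) = 2 \left(-5\right) 10 = -100$)
$k{\left(n \right)} = -100$
$k{\left(5 \right)} 3 \cdot 2 + 4 = - 100 \cdot 3 \cdot 2 + 4 = \left(-100\right) 6 + 4 = -600 + 4 = -596$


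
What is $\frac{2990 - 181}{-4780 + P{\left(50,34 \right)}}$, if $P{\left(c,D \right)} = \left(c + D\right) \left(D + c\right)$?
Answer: $\frac{2809}{2276} \approx 1.2342$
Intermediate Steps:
$P{\left(c,D \right)} = \left(D + c\right)^{2}$ ($P{\left(c,D \right)} = \left(D + c\right) \left(D + c\right) = \left(D + c\right)^{2}$)
$\frac{2990 - 181}{-4780 + P{\left(50,34 \right)}} = \frac{2990 - 181}{-4780 + \left(34 + 50\right)^{2}} = \frac{2809}{-4780 + 84^{2}} = \frac{2809}{-4780 + 7056} = \frac{2809}{2276}$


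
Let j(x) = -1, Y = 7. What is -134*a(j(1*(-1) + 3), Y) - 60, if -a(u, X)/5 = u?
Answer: -730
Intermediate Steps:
a(u, X) = -5*u
-134*a(j(1*(-1) + 3), Y) - 60 = -(-670)*(-1) - 60 = -134*5 - 60 = -670 - 60 = -730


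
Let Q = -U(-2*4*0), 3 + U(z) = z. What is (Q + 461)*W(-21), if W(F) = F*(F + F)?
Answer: 409248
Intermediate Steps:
U(z) = -3 + z
W(F) = 2*F² (W(F) = F*(2*F) = 2*F²)
Q = 3 (Q = -(-3 - 2*4*0) = -(-3 - 8*0) = -(-3 + 0) = -1*(-3) = 3)
(Q + 461)*W(-21) = (3 + 461)*(2*(-21)²) = 464*(2*441) = 464*882 = 409248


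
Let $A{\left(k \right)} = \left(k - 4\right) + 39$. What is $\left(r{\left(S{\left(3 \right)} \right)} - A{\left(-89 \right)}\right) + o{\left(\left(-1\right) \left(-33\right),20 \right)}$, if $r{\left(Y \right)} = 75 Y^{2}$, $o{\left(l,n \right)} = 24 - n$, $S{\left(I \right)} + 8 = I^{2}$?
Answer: $133$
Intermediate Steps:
$S{\left(I \right)} = -8 + I^{2}$
$A{\left(k \right)} = 35 + k$ ($A{\left(k \right)} = \left(-4 + k\right) + 39 = 35 + k$)
$\left(r{\left(S{\left(3 \right)} \right)} - A{\left(-89 \right)}\right) + o{\left(\left(-1\right) \left(-33\right),20 \right)} = \left(75 \left(-8 + 3^{2}\right)^{2} - \left(35 - 89\right)\right) + \left(24 - 20\right) = \left(75 \left(-8 + 9\right)^{2} - -54\right) + \left(24 - 20\right) = \left(75 \cdot 1^{2} + 54\right) + 4 = \left(75 \cdot 1 + 54\right) + 4 = \left(75 + 54\right) + 4 = 129 + 4 = 133$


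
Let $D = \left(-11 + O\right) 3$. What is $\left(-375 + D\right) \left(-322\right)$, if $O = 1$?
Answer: $130410$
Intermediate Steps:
$D = -30$ ($D = \left(-11 + 1\right) 3 = \left(-10\right) 3 = -30$)
$\left(-375 + D\right) \left(-322\right) = \left(-375 - 30\right) \left(-322\right) = \left(-405\right) \left(-322\right) = 130410$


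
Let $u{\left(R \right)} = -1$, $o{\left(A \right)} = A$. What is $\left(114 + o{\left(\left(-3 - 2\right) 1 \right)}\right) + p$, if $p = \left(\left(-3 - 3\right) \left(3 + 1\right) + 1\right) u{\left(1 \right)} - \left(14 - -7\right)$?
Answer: $111$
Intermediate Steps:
$p = 2$ ($p = \left(\left(-3 - 3\right) \left(3 + 1\right) + 1\right) \left(-1\right) - \left(14 - -7\right) = \left(\left(-6\right) 4 + 1\right) \left(-1\right) - \left(14 + 7\right) = \left(-24 + 1\right) \left(-1\right) - 21 = \left(-23\right) \left(-1\right) - 21 = 23 - 21 = 2$)
$\left(114 + o{\left(\left(-3 - 2\right) 1 \right)}\right) + p = \left(114 + \left(-3 - 2\right) 1\right) + 2 = \left(114 - 5\right) + 2 = 109 + 2 = 111$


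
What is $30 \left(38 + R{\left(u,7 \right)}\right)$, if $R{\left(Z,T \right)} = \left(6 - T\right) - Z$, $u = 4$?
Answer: $990$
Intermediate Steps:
$R{\left(Z,T \right)} = 6 - T - Z$
$30 \left(38 + R{\left(u,7 \right)}\right) = 30 \left(38 - 5\right) = 30 \cdot 33 = 990$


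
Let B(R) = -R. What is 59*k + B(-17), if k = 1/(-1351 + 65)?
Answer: 21803/1286 ≈ 16.954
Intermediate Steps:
k = -1/1286 (k = 1/(-1286) = -1/1286 ≈ -0.00077760)
59*k + B(-17) = 59*(-1/1286) - 1*(-17) = -59/1286 + 17 = 21803/1286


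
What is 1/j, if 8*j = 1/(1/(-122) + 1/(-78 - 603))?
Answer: -3212/41541 ≈ -0.077321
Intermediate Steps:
j = -41541/3212 (j = 1/(8*(1/(-122) + 1/(-78 - 603))) = 1/(8*(-1/122 + 1/(-681))) = 1/(8*(-1/122 - 1/681)) = 1/(8*(-803/83082)) = (⅛)*(-83082/803) = -41541/3212 ≈ -12.933)
1/j = 1/(-41541/3212) = -3212/41541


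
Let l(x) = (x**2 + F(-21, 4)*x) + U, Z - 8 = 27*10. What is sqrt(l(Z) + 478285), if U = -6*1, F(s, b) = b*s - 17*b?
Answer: sqrt(513307) ≈ 716.45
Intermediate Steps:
F(s, b) = -17*b + b*s
Z = 278 (Z = 8 + 27*10 = 8 + 270 = 278)
U = -6
l(x) = -6 + x**2 - 152*x (l(x) = (x**2 + (4*(-17 - 21))*x) - 6 = (x**2 + (4*(-38))*x) - 6 = (x**2 - 152*x) - 6 = -6 + x**2 - 152*x)
sqrt(l(Z) + 478285) = sqrt((-6 + 278**2 - 152*278) + 478285) = sqrt((-6 + 77284 - 42256) + 478285) = sqrt(35022 + 478285) = sqrt(513307)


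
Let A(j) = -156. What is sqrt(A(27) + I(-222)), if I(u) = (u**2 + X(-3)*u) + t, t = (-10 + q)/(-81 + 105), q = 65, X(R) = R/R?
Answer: sqrt(7042794)/12 ≈ 221.15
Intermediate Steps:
X(R) = 1
t = 55/24 (t = (-10 + 65)/(-81 + 105) = 55/24 ≈ 2.2917)
I(u) = 55/24 + u + u**2 (I(u) = (u**2 + 1*u) + 55/24 = (u**2 + u) + 55/24 = (u + u**2) + 55/24 = 55/24 + u + u**2)
sqrt(A(27) + I(-222)) = sqrt(-156 + (55/24 - 222 + (-222)**2)) = sqrt(-156 + (55/24 - 222 + 49284)) = sqrt(-156 + 1177543/24) = sqrt(1173799/24) = sqrt(7042794)/12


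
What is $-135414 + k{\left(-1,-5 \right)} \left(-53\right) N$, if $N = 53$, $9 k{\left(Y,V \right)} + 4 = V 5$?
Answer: $- \frac{1137265}{9} \approx -1.2636 \cdot 10^{5}$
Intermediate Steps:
$k{\left(Y,V \right)} = - \frac{4}{9} + \frac{5 V}{9}$ ($k{\left(Y,V \right)} = - \frac{4}{9} + \frac{V 5}{9} = - \frac{4}{9} + \frac{5 V}{9}$)
$-135414 + k{\left(-1,-5 \right)} \left(-53\right) N = -135414 + \left(- \frac{4}{9} + \frac{5}{9} \left(-5\right)\right) \left(-53\right) 53 = -135414 + \left(- \frac{4}{9} - \frac{25}{9}\right) \left(-53\right) 53 = -135414 + \left(- \frac{29}{9}\right) \left(-53\right) 53 = -135414 + \frac{1537}{9} \cdot 53 = -135414 + \frac{81461}{9} = - \frac{1137265}{9}$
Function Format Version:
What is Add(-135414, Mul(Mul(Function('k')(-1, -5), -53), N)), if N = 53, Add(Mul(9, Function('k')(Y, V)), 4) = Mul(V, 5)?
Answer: Rational(-1137265, 9) ≈ -1.2636e+5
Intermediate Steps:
Function('k')(Y, V) = Add(Rational(-4, 9), Mul(Rational(5, 9), V)) (Function('k')(Y, V) = Add(Rational(-4, 9), Mul(Rational(1, 9), Mul(V, 5))) = Add(Rational(-4, 9), Mul(Rational(1, 9), Mul(5, V))) = Add(Rational(-4, 9), Mul(Rational(5, 9), V)))
Add(-135414, Mul(Mul(Function('k')(-1, -5), -53), N)) = Add(-135414, Mul(Mul(Add(Rational(-4, 9), Mul(Rational(5, 9), -5)), -53), 53)) = Add(-135414, Mul(Mul(Add(Rational(-4, 9), Rational(-25, 9)), -53), 53)) = Add(-135414, Mul(Mul(Rational(-29, 9), -53), 53)) = Add(-135414, Mul(Rational(1537, 9), 53)) = Add(-135414, Rational(81461, 9)) = Rational(-1137265, 9)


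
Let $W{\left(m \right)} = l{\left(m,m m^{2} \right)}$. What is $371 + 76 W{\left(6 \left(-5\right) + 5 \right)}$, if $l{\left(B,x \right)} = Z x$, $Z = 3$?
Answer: $-3562129$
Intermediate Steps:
$l{\left(B,x \right)} = 3 x$
$W{\left(m \right)} = 3 m^{3}$ ($W{\left(m \right)} = 3 m m^{2} = 3 m^{3}$)
$371 + 76 W{\left(6 \left(-5\right) + 5 \right)} = 371 + 76 \cdot 3 \left(6 \left(-5\right) + 5\right)^{3} = 371 + 76 \cdot 3 \left(-30 + 5\right)^{3} = 371 + 76 \cdot 3 \left(-25\right)^{3} = 371 + 76 \cdot 3 \left(-15625\right) = 371 + 76 \left(-46875\right) = 371 - 3562500 = -3562129$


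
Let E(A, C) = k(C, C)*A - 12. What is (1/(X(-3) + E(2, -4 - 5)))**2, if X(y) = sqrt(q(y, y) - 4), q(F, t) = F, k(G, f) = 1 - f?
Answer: (8 + I*sqrt(7))**(-2) ≈ 0.011307 - 0.0083975*I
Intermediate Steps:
E(A, C) = -12 + A*(1 - C) (E(A, C) = (1 - C)*A - 12 = A*(1 - C) - 12 = -12 + A*(1 - C))
X(y) = sqrt(-4 + y) (X(y) = sqrt(y - 4) = sqrt(-4 + y))
(1/(X(-3) + E(2, -4 - 5)))**2 = (1/(sqrt(-4 - 3) + (-12 + 2 - 1*2*(-4 - 5))))**2 = (1/(sqrt(-7) + (-12 + 2 - 1*2*(-9))))**2 = (1/(I*sqrt(7) + (-12 + 2 + 18)))**2 = (1/(I*sqrt(7) + 8))**2 = (1/(8 + I*sqrt(7)))**2 = (8 + I*sqrt(7))**(-2)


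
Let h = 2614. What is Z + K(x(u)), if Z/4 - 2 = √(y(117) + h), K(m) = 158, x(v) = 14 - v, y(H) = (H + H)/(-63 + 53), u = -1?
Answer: 166 + 4*√64765/5 ≈ 369.59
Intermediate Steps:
y(H) = -H/5 (y(H) = (2*H)/(-10) = (2*H)*(-⅒) = -H/5)
Z = 8 + 4*√64765/5 (Z = 8 + 4*√(-⅕*117 + 2614) = 8 + 4*√(-117/5 + 2614) = 8 + 4*√(12953/5) = 8 + 4*(√64765/5) = 8 + 4*√64765/5 ≈ 211.59)
Z + K(x(u)) = (8 + 4*√64765/5) + 158 = 166 + 4*√64765/5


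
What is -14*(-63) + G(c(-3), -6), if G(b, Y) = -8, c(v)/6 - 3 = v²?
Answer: 874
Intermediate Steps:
c(v) = 18 + 6*v²
-14*(-63) + G(c(-3), -6) = -14*(-63) - 8 = 882 - 8 = 874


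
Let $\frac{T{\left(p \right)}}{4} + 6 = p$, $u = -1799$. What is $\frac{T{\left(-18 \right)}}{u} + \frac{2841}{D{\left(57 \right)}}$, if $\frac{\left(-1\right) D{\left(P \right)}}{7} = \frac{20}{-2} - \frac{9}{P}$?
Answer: $\frac{13891131}{347207} \approx 40.008$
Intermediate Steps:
$D{\left(P \right)} = 70 + \frac{63}{P}$ ($D{\left(P \right)} = - 7 \left(\frac{20}{-2} - \frac{9}{P}\right) = - 7 \left(20 \left(- \frac{1}{2}\right) - \frac{9}{P}\right) = - 7 \left(-10 - \frac{9}{P}\right) = 70 + \frac{63}{P}$)
$T{\left(p \right)} = -24 + 4 p$
$\frac{T{\left(-18 \right)}}{u} + \frac{2841}{D{\left(57 \right)}} = \frac{-24 + 4 \left(-18\right)}{-1799} + \frac{2841}{70 + \frac{63}{57}} = \left(-24 - 72\right) \left(- \frac{1}{1799}\right) + \frac{2841}{70 + 63 \cdot \frac{1}{57}} = \left(-96\right) \left(- \frac{1}{1799}\right) + \frac{2841}{70 + \frac{21}{19}} = \frac{96}{1799} + \frac{2841}{\frac{1351}{19}} = \frac{96}{1799} + 2841 \cdot \frac{19}{1351} = \frac{96}{1799} + \frac{53979}{1351} = \frac{13891131}{347207}$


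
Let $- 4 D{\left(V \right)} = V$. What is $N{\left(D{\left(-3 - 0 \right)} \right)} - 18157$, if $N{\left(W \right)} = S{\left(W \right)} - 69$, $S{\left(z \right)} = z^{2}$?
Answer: $- \frac{291607}{16} \approx -18225.0$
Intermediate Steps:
$D{\left(V \right)} = - \frac{V}{4}$
$N{\left(W \right)} = -69 + W^{2}$ ($N{\left(W \right)} = W^{2} - 69 = -69 + W^{2}$)
$N{\left(D{\left(-3 - 0 \right)} \right)} - 18157 = \left(-69 + \left(- \frac{-3 - 0}{4}\right)^{2}\right) - 18157 = \left(-69 + \left(- \frac{-3 + 0}{4}\right)^{2}\right) - 18157 = \left(-69 + \left(\left(- \frac{1}{4}\right) \left(-3\right)\right)^{2}\right) - 18157 = \left(-69 + \left(\frac{3}{4}\right)^{2}\right) - 18157 = \left(-69 + \frac{9}{16}\right) - 18157 = - \frac{1095}{16} - 18157 = - \frac{291607}{16}$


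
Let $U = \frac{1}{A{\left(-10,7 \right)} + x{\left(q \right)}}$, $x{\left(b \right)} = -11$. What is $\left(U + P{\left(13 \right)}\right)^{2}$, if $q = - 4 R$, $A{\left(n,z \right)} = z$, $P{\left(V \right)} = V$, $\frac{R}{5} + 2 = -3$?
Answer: $\frac{2601}{16} \approx 162.56$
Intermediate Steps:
$R = -25$ ($R = -10 + 5 \left(-3\right) = -10 - 15 = -25$)
$q = 100$ ($q = \left(-4\right) \left(-25\right) = 100$)
$U = - \frac{1}{4}$ ($U = \frac{1}{7 - 11} = \frac{1}{-4} = - \frac{1}{4} \approx -0.25$)
$\left(U + P{\left(13 \right)}\right)^{2} = \left(- \frac{1}{4} + 13\right)^{2} = \left(\frac{51}{4}\right)^{2} = \frac{2601}{16}$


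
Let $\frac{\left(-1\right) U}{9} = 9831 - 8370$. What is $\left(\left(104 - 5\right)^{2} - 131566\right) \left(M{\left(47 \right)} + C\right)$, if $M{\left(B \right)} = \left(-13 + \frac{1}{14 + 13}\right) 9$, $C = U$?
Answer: $\frac{4845881705}{3} \approx 1.6153 \cdot 10^{9}$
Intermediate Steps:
$U = -13149$ ($U = - 9 \left(9831 - 8370\right) = \left(-9\right) 1461 = -13149$)
$C = -13149$
$M{\left(B \right)} = - \frac{350}{3}$ ($M{\left(B \right)} = \left(-13 + \frac{1}{27}\right) 9 = \left(- \frac{350}{27}\right) 9 = - \frac{350}{3}$)
$\left(\left(104 - 5\right)^{2} - 131566\right) \left(M{\left(47 \right)} + C\right) = \left(\left(104 - 5\right)^{2} - 131566\right) \left(- \frac{350}{3} - 13149\right) = \left(99^{2} - 131566\right) \left(- \frac{39797}{3}\right) = \left(9801 - 131566\right) \left(- \frac{39797}{3}\right) = \left(-121765\right) \left(- \frac{39797}{3}\right) = \frac{4845881705}{3}$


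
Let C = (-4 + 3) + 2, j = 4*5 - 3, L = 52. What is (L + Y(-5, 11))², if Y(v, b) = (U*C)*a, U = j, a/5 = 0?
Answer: 2704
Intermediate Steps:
j = 17 (j = 20 - 3 = 17)
C = 1 (C = -1 + 2 = 1)
a = 0 (a = 5*0 = 0)
U = 17
Y(v, b) = 0 (Y(v, b) = (17*1)*0 = 17*0 = 0)
(L + Y(-5, 11))² = (52 + 0)² = 52² = 2704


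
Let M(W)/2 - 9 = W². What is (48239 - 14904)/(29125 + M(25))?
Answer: 33335/30393 ≈ 1.0968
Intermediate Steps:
M(W) = 18 + 2*W²
(48239 - 14904)/(29125 + M(25)) = (48239 - 14904)/(29125 + (18 + 2*25²)) = 33335/(29125 + (18 + 2*625)) = 33335/(29125 + (18 + 1250)) = 33335/(29125 + 1268) = 33335/30393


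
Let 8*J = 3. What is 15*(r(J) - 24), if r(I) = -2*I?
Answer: -1485/4 ≈ -371.25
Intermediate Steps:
J = 3/8 (J = (1/8)*3 = 3/8 ≈ 0.37500)
15*(r(J) - 24) = 15*(-2*3/8 - 24) = 15*(-3/4 - 24) = 15*(-99/4) = -1485/4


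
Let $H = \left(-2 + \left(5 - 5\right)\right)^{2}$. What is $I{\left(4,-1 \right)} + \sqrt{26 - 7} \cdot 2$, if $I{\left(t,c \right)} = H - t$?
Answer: $2 \sqrt{19} \approx 8.7178$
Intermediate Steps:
$H = 4$ ($H = \left(-2 + \left(5 - 5\right)\right)^{2} = \left(-2 + 0\right)^{2} = \left(-2\right)^{2} = 4$)
$I{\left(t,c \right)} = 4 - t$
$I{\left(4,-1 \right)} + \sqrt{26 - 7} \cdot 2 = \left(4 - 4\right) + \sqrt{26 - 7} \cdot 2 = \left(4 - 4\right) + \sqrt{19} \cdot 2 = 0 + 2 \sqrt{19} = 2 \sqrt{19}$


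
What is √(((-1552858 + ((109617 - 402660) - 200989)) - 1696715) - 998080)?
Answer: I*√4741685 ≈ 2177.5*I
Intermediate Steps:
√(((-1552858 + ((109617 - 402660) - 200989)) - 1696715) - 998080) = √(((-1552858 + (-293043 - 200989)) - 1696715) - 998080) = √(((-1552858 - 494032) - 1696715) - 998080) = √((-2046890 - 1696715) - 998080) = √(-3743605 - 998080) = √(-4741685) = I*√4741685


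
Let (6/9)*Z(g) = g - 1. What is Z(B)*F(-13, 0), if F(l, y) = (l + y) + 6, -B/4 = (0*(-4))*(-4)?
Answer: 21/2 ≈ 10.500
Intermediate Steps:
B = 0 (B = -4*0*(-4)*(-4) = -0*(-4) = -4*0 = 0)
F(l, y) = 6 + l + y
Z(g) = -3/2 + 3*g/2 (Z(g) = 3*(g - 1)/2 = 3*(-1 + g)/2 = -3/2 + 3*g/2)
Z(B)*F(-13, 0) = (-3/2 + (3/2)*0)*(6 - 13 + 0) = (-3/2 + 0)*(-7) = -3/2*(-7) = 21/2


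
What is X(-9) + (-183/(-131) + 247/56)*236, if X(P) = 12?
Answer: 2535703/1834 ≈ 1382.6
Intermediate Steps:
X(-9) + (-183/(-131) + 247/56)*236 = 12 + (-183/(-131) + 247/56)*236 = 12 + (-183*(-1/131) + 247*(1/56))*236 = 12 + (183/131 + 247/56)*236 = 12 + (42605/7336)*236 = 12 + 2513695/1834 = 2535703/1834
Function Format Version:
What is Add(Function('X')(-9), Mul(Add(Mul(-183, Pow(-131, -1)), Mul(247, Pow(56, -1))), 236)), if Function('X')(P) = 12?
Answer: Rational(2535703, 1834) ≈ 1382.6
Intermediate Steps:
Add(Function('X')(-9), Mul(Add(Mul(-183, Pow(-131, -1)), Mul(247, Pow(56, -1))), 236)) = Add(12, Mul(Add(Mul(-183, Pow(-131, -1)), Mul(247, Pow(56, -1))), 236)) = Add(12, Mul(Add(Mul(-183, Rational(-1, 131)), Mul(247, Rational(1, 56))), 236)) = Add(12, Mul(Add(Rational(183, 131), Rational(247, 56)), 236)) = Add(12, Mul(Rational(42605, 7336), 236)) = Add(12, Rational(2513695, 1834)) = Rational(2535703, 1834)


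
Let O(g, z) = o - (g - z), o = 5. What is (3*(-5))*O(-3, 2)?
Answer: -150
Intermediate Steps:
O(g, z) = 5 + z - g (O(g, z) = 5 - (g - z) = 5 + (z - g) = 5 + z - g)
(3*(-5))*O(-3, 2) = (3*(-5))*(5 + 2 - 1*(-3)) = -15*(5 + 2 + 3) = -15*10 = -150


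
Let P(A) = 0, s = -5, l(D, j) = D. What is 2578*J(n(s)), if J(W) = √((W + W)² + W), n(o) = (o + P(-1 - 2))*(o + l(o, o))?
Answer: 12890*√402 ≈ 2.5844e+5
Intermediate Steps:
n(o) = 2*o² (n(o) = (o + 0)*(o + o) = o*(2*o) = 2*o²)
J(W) = √(W + 4*W²) (J(W) = √((2*W)² + W) = √(4*W² + W) = √(W + 4*W²))
2578*J(n(s)) = 2578*√((2*(-5)²)*(1 + 4*(2*(-5)²))) = 2578*√((2*25)*(1 + 4*(2*25))) = 2578*√(50*(1 + 4*50)) = 2578*√(50*(1 + 200)) = 2578*√(50*201) = 2578*√10050 = 2578*(5*√402) = 12890*√402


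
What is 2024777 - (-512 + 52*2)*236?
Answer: 2121065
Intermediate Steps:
2024777 - (-512 + 52*2)*236 = 2024777 - (-512 + 104)*236 = 2024777 - (-408)*236 = 2024777 - 1*(-96288) = 2024777 + 96288 = 2121065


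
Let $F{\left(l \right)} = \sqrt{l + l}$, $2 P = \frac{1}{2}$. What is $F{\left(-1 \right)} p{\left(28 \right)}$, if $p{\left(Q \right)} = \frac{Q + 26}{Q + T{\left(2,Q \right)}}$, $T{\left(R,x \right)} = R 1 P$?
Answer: $\frac{36 i \sqrt{2}}{19} \approx 2.6796 i$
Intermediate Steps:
$P = \frac{1}{4}$ ($P = \frac{1}{2 \cdot 2} = \frac{1}{2} \cdot \frac{1}{2} = \frac{1}{4} \approx 0.25$)
$F{\left(l \right)} = \sqrt{2} \sqrt{l}$ ($F{\left(l \right)} = \sqrt{2 l} = \sqrt{2} \sqrt{l}$)
$T{\left(R,x \right)} = \frac{R}{4}$ ($T{\left(R,x \right)} = R 1 \cdot \frac{1}{4} = R \frac{1}{4} = \frac{R}{4}$)
$p{\left(Q \right)} = \frac{26 + Q}{\frac{1}{2} + Q}$ ($p{\left(Q \right)} = \frac{Q + 26}{Q + \frac{1}{4} \cdot 2} = \frac{26 + Q}{Q + \frac{1}{2}} = \frac{26 + Q}{\frac{1}{2} + Q}$)
$F{\left(-1 \right)} p{\left(28 \right)} = \sqrt{2} \sqrt{-1} \frac{2 \left(26 + 28\right)}{1 + 2 \cdot 28} = \sqrt{2} i 2 \frac{1}{1 + 56} \cdot 54 = i \sqrt{2} \cdot 2 \cdot \frac{1}{57} \cdot 54 = i \sqrt{2} \cdot \frac{36}{19} = \frac{36 i \sqrt{2}}{19}$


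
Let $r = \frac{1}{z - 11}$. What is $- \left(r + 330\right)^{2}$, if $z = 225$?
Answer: $- \frac{4987325641}{45796} \approx -1.089 \cdot 10^{5}$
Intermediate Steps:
$r = \frac{1}{214}$ ($r = \frac{1}{225 - 11} = \frac{1}{214} \approx 0.0046729$)
$- \left(r + 330\right)^{2} = - \left(\frac{1}{214} + 330\right)^{2} = - \left(\frac{70621}{214}\right)^{2} = \left(-1\right) \frac{4987325641}{45796} = - \frac{4987325641}{45796}$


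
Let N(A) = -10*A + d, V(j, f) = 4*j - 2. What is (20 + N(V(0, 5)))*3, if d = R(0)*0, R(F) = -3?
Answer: 120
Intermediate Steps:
V(j, f) = -2 + 4*j
d = 0 (d = -3*0 = 0)
N(A) = -10*A (N(A) = -10*A + 0 = -10*A)
(20 + N(V(0, 5)))*3 = (20 - 10*(-2 + 4*0))*3 = (20 - 10*(-2 + 0))*3 = (20 - 10*(-2))*3 = (20 + 20)*3 = 40*3 = 120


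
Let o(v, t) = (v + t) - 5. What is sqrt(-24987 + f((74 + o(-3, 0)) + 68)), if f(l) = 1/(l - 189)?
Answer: I*sqrt(75585730)/55 ≈ 158.07*I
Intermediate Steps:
o(v, t) = -5 + t + v (o(v, t) = (t + v) - 5 = -5 + t + v)
f(l) = 1/(-189 + l)
sqrt(-24987 + f((74 + o(-3, 0)) + 68)) = sqrt(-24987 + 1/(-189 + ((74 + (-5 + 0 - 3)) + 68))) = sqrt(-24987 + 1/(-189 + ((74 - 8) + 68))) = sqrt(-24987 + 1/(-189 + (66 + 68))) = sqrt(-24987 + 1/(-189 + 134)) = sqrt(-24987 + 1/(-55)) = sqrt(-24987 - 1/55) = sqrt(-1374286/55) = I*sqrt(75585730)/55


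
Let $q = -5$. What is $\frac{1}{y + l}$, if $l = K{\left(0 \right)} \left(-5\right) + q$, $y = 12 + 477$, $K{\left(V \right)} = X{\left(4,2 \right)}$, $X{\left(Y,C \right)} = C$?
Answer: $\frac{1}{474} \approx 0.0021097$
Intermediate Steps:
$K{\left(V \right)} = 2$
$y = 489$
$l = -15$ ($l = 2 \left(-5\right) - 5 = -10 - 5 = -15$)
$\frac{1}{y + l} = \frac{1}{489 - 15} = \frac{1}{474}$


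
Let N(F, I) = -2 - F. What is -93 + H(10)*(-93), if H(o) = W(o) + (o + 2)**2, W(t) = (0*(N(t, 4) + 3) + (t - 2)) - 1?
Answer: -14136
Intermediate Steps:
W(t) = -3 + t (W(t) = (0*((-2 - t) + 3) + (t - 2)) - 1 = (0*(1 - t) + (-2 + t)) - 1 = (0 + (-2 + t)) - 1 = (-2 + t) - 1 = -3 + t)
H(o) = -3 + o + (2 + o)**2 (H(o) = (-3 + o) + (o + 2)**2 = (-3 + o) + (2 + o)**2 = -3 + o + (2 + o)**2)
-93 + H(10)*(-93) = -93 + (-3 + 10 + (2 + 10)**2)*(-93) = -93 + (-3 + 10 + 12**2)*(-93) = -93 + (-3 + 10 + 144)*(-93) = -93 + 151*(-93) = -93 - 14043 = -14136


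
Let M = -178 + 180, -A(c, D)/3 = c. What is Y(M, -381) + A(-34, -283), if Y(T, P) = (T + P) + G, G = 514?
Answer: 237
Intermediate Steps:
A(c, D) = -3*c
M = 2
Y(T, P) = 514 + P + T (Y(T, P) = (T + P) + 514 = (P + T) + 514 = 514 + P + T)
Y(M, -381) + A(-34, -283) = (514 - 381 + 2) - 3*(-34) = 135 + 102 = 237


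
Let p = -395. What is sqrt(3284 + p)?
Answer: 3*sqrt(321) ≈ 53.749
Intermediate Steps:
sqrt(3284 + p) = sqrt(3284 - 395) = sqrt(2889) = 3*sqrt(321)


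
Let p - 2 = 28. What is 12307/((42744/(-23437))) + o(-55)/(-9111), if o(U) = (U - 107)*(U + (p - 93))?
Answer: -876262090651/129813528 ≈ -6750.2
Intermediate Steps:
p = 30 (p = 2 + 28 = 30)
o(U) = (-107 + U)*(-63 + U) (o(U) = (U - 107)*(U + (30 - 93)) = (-107 + U)*(U - 63) = (-107 + U)*(-63 + U))
12307/((42744/(-23437))) + o(-55)/(-9111) = 12307/((42744/(-23437))) + (6741 + (-55)² - 170*(-55))/(-9111) = 12307/((42744*(-1/23437))) + (6741 + 3025 + 9350)*(-1/9111) = 12307/(-42744/23437) + 19116*(-1/9111) = 12307*(-23437/42744) - 6372/3037 = -288439159/42744 - 6372/3037 = -876262090651/129813528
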